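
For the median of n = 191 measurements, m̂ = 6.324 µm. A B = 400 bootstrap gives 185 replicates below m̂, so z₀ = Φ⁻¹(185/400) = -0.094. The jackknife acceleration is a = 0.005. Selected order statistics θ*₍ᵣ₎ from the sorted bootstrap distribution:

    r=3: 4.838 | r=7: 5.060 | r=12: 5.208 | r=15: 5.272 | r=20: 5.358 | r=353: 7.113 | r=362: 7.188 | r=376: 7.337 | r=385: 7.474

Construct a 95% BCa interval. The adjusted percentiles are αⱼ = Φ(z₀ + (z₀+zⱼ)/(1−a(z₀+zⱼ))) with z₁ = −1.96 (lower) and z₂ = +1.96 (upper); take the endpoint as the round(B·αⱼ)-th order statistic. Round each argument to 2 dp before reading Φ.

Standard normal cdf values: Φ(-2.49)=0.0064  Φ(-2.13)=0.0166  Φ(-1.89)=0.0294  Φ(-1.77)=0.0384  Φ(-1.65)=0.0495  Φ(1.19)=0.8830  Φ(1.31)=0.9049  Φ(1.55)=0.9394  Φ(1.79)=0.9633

(5.060, 7.474)

Lower: z₀ + z₁ = -0.094 + (-1.960) = -2.054; 1 − a(z₀+z₁) = 1 − (0.005)(-2.054) = 1.0103; argument = -0.094 + (-2.054)/1.0103 = -2.1271 → -2.13.
α₁ = Φ(-2.13) = 0.0166; rank = round(400 × 0.0166) = 7; θ*₍7₎ = 5.060.
Upper: z₀ + z₂ = 1.866; 1 − a(z₀+z₂) = 0.9907; argument = 1.7896 → 1.79; α₂ = 0.9633; rank = 385; θ*₍385₎ = 7.474.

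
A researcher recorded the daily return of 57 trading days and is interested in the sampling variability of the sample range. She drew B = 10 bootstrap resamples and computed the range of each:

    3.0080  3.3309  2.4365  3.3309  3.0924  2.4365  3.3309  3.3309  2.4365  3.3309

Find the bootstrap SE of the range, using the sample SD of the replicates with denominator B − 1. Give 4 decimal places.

SE* = 0.4094

Bootstrap SE is the standard deviation of the 10 replicate ranges.
Mean of replicates: (3.0080 + 3.3309 + 2.4365 + 3.3309 + 3.0924 + 2.4365 + 3.3309 + 3.3309 + 2.4365 + 3.3309) / 10 = 30.06440 / 10 = 3.00644
Sum of squared deviations: (+0.00156)² + (+0.32446)² + (−0.56994)² + (+0.32446)² + (+0.08596)² + (−0.56994)² + (+0.32446)² + (+0.32446)² + (−0.56994)² + (+0.32446)² = 1.50826
Variance = 1.50826 / 9 = 0.16758
SE* = √0.16758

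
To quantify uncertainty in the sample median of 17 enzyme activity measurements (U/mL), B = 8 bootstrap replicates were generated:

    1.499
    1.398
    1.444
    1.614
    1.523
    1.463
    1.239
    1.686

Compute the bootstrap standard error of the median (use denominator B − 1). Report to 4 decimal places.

SE* = 0.1357

Bootstrap SE is the standard deviation of the 8 replicate medians.
Mean of replicates: (1.499 + 1.398 + 1.444 + 1.614 + 1.523 + 1.463 + 1.239 + 1.686) / 8 = 11.86600 / 8 = 1.48325
Sum of squared deviations: (+0.01575)² + (−0.08525)² + (−0.03925)² + (+0.13075)² + (+0.03975)² + (−0.02025)² + (−0.24425)² + (+0.20275)² = 0.12891
Variance = 0.12891 / 7 = 0.01842
SE* = √0.01842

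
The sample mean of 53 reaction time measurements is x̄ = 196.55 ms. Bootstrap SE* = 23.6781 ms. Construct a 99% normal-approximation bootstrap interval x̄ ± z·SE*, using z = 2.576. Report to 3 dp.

(135.555, 257.545)

Margin = 2.576 × 23.6781 = 60.9948
Interval: 196.55 ± 60.9948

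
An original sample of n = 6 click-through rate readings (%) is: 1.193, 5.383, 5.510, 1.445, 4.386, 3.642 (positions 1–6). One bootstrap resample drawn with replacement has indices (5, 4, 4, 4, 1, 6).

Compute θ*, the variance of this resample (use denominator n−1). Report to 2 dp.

Resample values: 4.386, 1.445, 1.445, 1.445, 1.193, 3.642.
Mean = 2.2593; sum of squared deviations = 9.5610
s² = 9.5610 / 5 = 1.9122

θ* = 1.91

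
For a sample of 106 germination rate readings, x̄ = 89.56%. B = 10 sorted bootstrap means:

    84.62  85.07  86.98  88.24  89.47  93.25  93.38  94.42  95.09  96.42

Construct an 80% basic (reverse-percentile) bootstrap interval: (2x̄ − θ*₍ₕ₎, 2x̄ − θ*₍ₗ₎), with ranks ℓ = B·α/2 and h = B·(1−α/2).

(84.03, 94.50)

Percentile endpoints at ranks 1 and 9: θ*₍1₎ = 84.62, θ*₍9₎ = 95.09.
Basic interval reflects these around x̄:
  lower = 2 × 89.56 − 95.09 = 84.03
  upper = 2 × 89.56 − 84.62 = 94.50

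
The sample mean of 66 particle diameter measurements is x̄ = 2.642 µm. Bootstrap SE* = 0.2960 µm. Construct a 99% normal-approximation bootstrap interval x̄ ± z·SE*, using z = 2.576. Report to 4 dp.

Margin = 2.576 × 0.2960 = 0.76250
Interval: 2.642 ± 0.76250

(1.8795, 3.4045)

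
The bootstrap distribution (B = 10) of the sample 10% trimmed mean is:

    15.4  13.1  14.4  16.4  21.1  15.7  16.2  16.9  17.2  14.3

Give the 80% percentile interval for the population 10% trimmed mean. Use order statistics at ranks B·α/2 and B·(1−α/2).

(13.1, 17.2)

Sorted replicates: 13.1, 14.3, 14.4, 15.4, 15.7, 16.2, 16.4, 16.9, 17.2, 21.1
α = 0.20; lower rank = 10 × 0.100 = 1; upper rank = 10 × 0.900 = 9.
The 1st smallest replicate is 13.1; the 9th is 17.2.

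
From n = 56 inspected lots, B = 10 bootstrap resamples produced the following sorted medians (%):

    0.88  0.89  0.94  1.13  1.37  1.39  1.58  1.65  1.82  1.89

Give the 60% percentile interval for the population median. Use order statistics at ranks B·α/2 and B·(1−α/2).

α = 0.40; lower rank = 10 × 0.200 = 2; upper rank = 10 × 0.800 = 8.
The 2nd smallest replicate is 0.89; the 8th is 1.65.

(0.89, 1.65)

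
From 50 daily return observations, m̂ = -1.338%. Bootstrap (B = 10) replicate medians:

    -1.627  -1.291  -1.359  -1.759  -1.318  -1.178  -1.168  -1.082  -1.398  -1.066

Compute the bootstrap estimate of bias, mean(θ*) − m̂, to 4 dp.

bias = +0.0134

mean(θ*) = ((-1.627) + (-1.291) + (-1.359) + (-1.759) + (-1.318) + (-1.178) + (-1.168) + (-1.082) + (-1.398) + (-1.066)) / 10 = -1.32460
bias = -1.32460 − -1.338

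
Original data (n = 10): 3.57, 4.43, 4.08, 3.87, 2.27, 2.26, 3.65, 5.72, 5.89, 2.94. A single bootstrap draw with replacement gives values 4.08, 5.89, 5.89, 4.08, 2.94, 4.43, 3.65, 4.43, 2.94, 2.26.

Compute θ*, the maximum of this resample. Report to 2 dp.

Maximum = 5.89

θ* = 5.89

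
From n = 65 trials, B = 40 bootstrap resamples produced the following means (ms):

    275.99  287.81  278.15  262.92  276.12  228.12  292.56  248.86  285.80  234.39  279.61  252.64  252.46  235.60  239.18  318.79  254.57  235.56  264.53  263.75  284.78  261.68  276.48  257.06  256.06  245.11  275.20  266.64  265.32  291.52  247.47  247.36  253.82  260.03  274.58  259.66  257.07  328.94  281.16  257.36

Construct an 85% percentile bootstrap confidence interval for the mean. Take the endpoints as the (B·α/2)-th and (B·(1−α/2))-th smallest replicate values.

(235.56, 291.52)

Sorted replicates: 228.12, 234.39, 235.56, 235.60, 239.18, 245.11, 247.36, 247.47, 248.86, 252.46, 252.64, 253.82, 254.57, 256.06, 257.06, 257.07, 257.36, 259.66, 260.03, 261.68, 262.92, 263.75, 264.53, 265.32, 266.64, 274.58, 275.20, 275.99, 276.12, 276.48, 278.15, 279.61, 281.16, 284.78, 285.80, 287.81, 291.52, 292.56, 318.79, 328.94
α = 0.15; lower rank = 40 × 0.075 = 3; upper rank = 40 × 0.925 = 37.
The 3rd smallest replicate is 235.56; the 37th is 291.52.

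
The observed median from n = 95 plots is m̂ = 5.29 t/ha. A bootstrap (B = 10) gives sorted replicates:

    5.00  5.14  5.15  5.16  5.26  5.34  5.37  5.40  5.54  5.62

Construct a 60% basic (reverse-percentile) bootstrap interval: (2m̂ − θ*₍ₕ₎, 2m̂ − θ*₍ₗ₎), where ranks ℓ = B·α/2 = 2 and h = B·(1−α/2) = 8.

Percentile endpoints at ranks 2 and 8: θ*₍2₎ = 5.14, θ*₍8₎ = 5.40.
Basic interval reflects these around m̂:
  lower = 2 × 5.29 − 5.40 = 5.18
  upper = 2 × 5.29 − 5.14 = 5.44

(5.18, 5.44)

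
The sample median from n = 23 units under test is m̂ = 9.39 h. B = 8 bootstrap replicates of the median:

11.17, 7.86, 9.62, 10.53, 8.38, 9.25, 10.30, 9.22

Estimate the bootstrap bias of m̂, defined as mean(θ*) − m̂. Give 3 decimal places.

bias = +0.151

mean(θ*) = (11.17 + 7.86 + 9.62 + 10.53 + 8.38 + 9.25 + 10.30 + 9.22) / 8 = 9.5412
bias = 9.5412 − 9.39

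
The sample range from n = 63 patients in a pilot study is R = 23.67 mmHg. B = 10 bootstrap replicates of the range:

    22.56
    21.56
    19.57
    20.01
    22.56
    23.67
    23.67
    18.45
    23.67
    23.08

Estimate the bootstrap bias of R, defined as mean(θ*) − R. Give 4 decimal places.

bias = −1.7900

mean(θ*) = (22.56 + 21.56 + 19.57 + 20.01 + 22.56 + 23.67 + 23.67 + 18.45 + 23.67 + 23.08) / 10 = 21.88000
bias = 21.88000 − 23.67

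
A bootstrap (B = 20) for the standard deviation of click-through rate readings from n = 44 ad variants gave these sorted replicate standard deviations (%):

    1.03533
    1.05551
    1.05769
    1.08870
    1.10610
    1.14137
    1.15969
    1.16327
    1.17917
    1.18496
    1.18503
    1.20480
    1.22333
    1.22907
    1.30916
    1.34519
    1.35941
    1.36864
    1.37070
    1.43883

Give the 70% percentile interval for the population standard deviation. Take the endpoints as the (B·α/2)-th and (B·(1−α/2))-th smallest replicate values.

(1.05769, 1.35941)

α = 0.30; lower rank = 20 × 0.150 = 3; upper rank = 20 × 0.850 = 17.
The 3rd smallest replicate is 1.05769; the 17th is 1.35941.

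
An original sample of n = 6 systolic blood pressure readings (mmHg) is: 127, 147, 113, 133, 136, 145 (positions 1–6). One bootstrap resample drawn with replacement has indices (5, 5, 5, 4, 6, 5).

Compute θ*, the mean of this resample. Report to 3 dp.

θ* = 137.000

Resample values: 136, 136, 136, 133, 145, 136.
Mean = (136 + 136 + 136 + 133 + 145 + 136) / 6 = 822.0 / 6 = 137.000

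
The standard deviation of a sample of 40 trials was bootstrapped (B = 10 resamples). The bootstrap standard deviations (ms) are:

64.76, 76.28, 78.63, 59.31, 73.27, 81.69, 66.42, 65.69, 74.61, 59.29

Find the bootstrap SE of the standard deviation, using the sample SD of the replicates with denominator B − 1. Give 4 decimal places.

Bootstrap SE is the standard deviation of the 10 replicate standard deviations.
Mean of replicates: (64.76 + 76.28 + 78.63 + 59.31 + 73.27 + 81.69 + 66.42 + 65.69 + 74.61 + 59.29) / 10 = 699.95000 / 10 = 69.99500
Sum of squared deviations: (−5.23500)² + (+6.28500)² + (+8.63500)² + (−10.68500)² + (+3.27500)² + (+11.69500)² + (−3.57500)² + (−4.30500)² + (+4.61500)² + (−10.70500)² = 570.34645
Variance = 570.34645 / 9 = 63.37183
SE* = √63.37183

SE* = 7.9606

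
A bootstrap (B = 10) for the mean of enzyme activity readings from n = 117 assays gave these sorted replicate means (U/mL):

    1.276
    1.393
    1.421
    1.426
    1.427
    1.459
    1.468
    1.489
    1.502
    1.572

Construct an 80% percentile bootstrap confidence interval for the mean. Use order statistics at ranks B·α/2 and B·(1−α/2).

(1.276, 1.502)

α = 0.20; lower rank = 10 × 0.100 = 1; upper rank = 10 × 0.900 = 9.
The 1st smallest replicate is 1.276; the 9th is 1.502.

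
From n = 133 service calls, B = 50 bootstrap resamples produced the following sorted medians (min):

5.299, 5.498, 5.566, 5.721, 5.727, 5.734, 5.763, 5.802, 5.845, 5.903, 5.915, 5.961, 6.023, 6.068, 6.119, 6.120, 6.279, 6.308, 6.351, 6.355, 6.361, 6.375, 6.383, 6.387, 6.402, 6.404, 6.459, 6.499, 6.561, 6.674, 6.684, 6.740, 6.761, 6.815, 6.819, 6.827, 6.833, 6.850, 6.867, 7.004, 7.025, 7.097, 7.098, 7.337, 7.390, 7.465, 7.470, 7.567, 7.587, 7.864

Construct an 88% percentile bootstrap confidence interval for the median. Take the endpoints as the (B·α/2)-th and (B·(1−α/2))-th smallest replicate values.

(5.566, 7.470)

α = 0.12; lower rank = 50 × 0.060 = 3; upper rank = 50 × 0.940 = 47.
The 3rd smallest replicate is 5.566; the 47th is 7.470.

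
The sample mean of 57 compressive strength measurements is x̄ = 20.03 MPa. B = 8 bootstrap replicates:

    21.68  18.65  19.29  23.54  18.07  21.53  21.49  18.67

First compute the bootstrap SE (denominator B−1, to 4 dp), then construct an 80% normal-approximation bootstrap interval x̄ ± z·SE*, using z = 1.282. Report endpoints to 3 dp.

(17.528, 22.532)

Mean of replicates = 20.3650; sum of squared deviations = 26.6696; SE* = √(26.6696/7) = 1.9519
Margin = 1.282 × 1.9519 = 2.5023
Interval: 20.03 ± 2.5023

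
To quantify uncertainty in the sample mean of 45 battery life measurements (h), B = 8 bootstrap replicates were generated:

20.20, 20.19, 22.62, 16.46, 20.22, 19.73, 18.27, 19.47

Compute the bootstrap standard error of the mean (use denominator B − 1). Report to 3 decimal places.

Bootstrap SE is the standard deviation of the 8 replicate means.
Mean of replicates: (20.20 + 20.19 + 22.62 + 16.46 + 20.22 + 19.73 + 18.27 + 19.47) / 8 = 157.1600 / 8 = 19.6450
Sum of squared deviations: (+0.5550)² + (+0.5450)² + (+2.9750)² + (−3.1850)² + (+0.5750)² + (+0.0850)² + (−1.3750)² + (−0.1750)² = 21.8590
Variance = 21.8590 / 7 = 3.1227
SE* = √3.1227

SE* = 1.767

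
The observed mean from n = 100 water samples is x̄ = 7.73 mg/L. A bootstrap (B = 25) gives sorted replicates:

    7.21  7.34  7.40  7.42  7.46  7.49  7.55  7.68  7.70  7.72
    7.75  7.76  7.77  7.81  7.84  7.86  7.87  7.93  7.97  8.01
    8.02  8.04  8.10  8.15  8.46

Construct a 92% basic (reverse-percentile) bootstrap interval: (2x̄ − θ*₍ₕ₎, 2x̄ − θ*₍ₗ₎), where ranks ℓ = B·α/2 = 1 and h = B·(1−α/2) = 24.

Percentile endpoints at ranks 1 and 24: θ*₍1₎ = 7.21, θ*₍24₎ = 8.15.
Basic interval reflects these around x̄:
  lower = 2 × 7.73 − 8.15 = 7.31
  upper = 2 × 7.73 − 7.21 = 8.25

(7.31, 8.25)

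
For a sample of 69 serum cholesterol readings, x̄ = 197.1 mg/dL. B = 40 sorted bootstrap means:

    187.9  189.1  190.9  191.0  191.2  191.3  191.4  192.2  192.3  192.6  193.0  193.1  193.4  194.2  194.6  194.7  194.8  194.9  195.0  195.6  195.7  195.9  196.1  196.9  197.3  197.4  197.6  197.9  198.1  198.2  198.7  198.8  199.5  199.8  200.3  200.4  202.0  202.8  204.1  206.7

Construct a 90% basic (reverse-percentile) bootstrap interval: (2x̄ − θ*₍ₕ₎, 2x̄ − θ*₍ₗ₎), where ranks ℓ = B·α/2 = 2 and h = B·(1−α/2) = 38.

(191.4, 205.1)

Percentile endpoints at ranks 2 and 38: θ*₍2₎ = 189.1, θ*₍38₎ = 202.8.
Basic interval reflects these around x̄:
  lower = 2 × 197.1 − 202.8 = 191.4
  upper = 2 × 197.1 − 189.1 = 205.1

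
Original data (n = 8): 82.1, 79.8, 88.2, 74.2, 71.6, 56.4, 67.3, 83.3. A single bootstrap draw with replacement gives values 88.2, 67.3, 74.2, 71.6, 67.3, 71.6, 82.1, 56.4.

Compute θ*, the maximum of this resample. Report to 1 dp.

θ* = 88.2

Maximum = 88.2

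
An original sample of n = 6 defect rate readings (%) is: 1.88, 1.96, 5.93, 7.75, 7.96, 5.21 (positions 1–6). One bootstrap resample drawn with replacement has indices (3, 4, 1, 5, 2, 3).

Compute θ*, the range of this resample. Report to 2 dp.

Resample values: 5.93, 7.75, 1.88, 7.96, 1.96, 5.93.
Range = 7.96 − 1.88 = 6.08

θ* = 6.08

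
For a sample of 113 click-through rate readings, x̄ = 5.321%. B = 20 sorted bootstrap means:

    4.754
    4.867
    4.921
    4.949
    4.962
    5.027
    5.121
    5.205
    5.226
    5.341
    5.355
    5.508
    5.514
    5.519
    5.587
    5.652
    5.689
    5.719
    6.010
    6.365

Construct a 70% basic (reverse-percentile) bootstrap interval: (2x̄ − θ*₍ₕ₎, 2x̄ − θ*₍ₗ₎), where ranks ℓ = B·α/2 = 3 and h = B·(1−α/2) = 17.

(4.953, 5.721)

Percentile endpoints at ranks 3 and 17: θ*₍3₎ = 4.921, θ*₍17₎ = 5.689.
Basic interval reflects these around x̄:
  lower = 2 × 5.321 − 5.689 = 4.953
  upper = 2 × 5.321 − 4.921 = 5.721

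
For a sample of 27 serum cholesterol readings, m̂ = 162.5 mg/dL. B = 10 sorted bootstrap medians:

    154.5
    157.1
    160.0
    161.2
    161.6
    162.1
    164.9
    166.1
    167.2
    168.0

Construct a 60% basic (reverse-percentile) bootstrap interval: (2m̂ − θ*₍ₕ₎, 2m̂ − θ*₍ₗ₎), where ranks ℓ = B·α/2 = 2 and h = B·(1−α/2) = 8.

(158.9, 167.9)

Percentile endpoints at ranks 2 and 8: θ*₍2₎ = 157.1, θ*₍8₎ = 166.1.
Basic interval reflects these around m̂:
  lower = 2 × 162.5 − 166.1 = 158.9
  upper = 2 × 162.5 − 157.1 = 167.9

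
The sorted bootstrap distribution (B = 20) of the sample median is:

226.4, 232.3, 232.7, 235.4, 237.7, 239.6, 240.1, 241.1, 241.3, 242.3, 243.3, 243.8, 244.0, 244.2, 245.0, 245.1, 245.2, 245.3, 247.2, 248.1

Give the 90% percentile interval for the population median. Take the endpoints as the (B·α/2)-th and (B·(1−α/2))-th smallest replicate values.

(226.4, 247.2)

α = 0.10; lower rank = 20 × 0.050 = 1; upper rank = 20 × 0.950 = 19.
The 1st smallest replicate is 226.4; the 19th is 247.2.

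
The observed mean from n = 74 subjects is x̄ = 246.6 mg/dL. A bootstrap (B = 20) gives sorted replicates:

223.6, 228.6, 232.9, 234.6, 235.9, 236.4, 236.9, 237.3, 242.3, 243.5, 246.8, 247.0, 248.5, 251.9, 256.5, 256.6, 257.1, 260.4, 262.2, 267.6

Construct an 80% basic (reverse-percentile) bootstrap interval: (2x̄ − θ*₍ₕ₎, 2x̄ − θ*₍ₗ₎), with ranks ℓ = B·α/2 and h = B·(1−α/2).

Percentile endpoints at ranks 2 and 18: θ*₍2₎ = 228.6, θ*₍18₎ = 260.4.
Basic interval reflects these around x̄:
  lower = 2 × 246.6 − 260.4 = 232.8
  upper = 2 × 246.6 − 228.6 = 264.6

(232.8, 264.6)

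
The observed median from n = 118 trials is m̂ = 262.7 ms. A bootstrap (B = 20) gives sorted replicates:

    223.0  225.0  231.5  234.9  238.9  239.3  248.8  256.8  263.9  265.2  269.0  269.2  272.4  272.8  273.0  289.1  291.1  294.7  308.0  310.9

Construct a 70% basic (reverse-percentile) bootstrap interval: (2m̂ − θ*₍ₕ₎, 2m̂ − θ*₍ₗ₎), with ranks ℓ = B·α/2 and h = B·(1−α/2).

Percentile endpoints at ranks 3 and 17: θ*₍3₎ = 231.5, θ*₍17₎ = 291.1.
Basic interval reflects these around m̂:
  lower = 2 × 262.7 − 291.1 = 234.3
  upper = 2 × 262.7 − 231.5 = 293.9

(234.3, 293.9)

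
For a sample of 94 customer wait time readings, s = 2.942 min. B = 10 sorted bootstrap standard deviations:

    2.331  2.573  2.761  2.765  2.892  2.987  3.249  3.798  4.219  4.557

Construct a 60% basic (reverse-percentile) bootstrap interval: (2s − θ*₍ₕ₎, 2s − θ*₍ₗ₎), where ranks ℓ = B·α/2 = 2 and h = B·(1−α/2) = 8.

Percentile endpoints at ranks 2 and 8: θ*₍2₎ = 2.573, θ*₍8₎ = 3.798.
Basic interval reflects these around s:
  lower = 2 × 2.942 − 3.798 = 2.086
  upper = 2 × 2.942 − 2.573 = 3.311

(2.086, 3.311)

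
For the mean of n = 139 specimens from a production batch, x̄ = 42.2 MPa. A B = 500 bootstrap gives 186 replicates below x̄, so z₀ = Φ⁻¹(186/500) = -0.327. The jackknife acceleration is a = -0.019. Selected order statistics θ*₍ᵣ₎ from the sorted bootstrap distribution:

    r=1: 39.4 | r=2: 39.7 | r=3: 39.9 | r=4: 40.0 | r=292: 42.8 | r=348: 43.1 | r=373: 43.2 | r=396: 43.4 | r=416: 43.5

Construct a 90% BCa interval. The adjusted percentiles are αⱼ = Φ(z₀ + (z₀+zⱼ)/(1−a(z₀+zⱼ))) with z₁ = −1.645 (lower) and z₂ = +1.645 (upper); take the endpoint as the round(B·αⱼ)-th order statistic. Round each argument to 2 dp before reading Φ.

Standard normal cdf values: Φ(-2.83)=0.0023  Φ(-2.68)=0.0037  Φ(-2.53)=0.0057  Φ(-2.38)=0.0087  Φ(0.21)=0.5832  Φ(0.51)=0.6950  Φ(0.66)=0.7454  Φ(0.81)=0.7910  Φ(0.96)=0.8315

Lower: z₀ + z₁ = -0.327 + (-1.645) = -1.972; 1 − a(z₀+z₁) = 1 − (-0.019)(-1.972) = 0.9625; argument = -0.327 + (-1.972)/0.9625 = -2.3758 → -2.38.
α₁ = Φ(-2.38) = 0.0087; rank = round(500 × 0.0087) = 4; θ*₍4₎ = 40.0.
Upper: z₀ + z₂ = 1.318; 1 − a(z₀+z₂) = 1.0250; argument = 0.9588 → 0.96; α₂ = 0.8315; rank = 416; θ*₍416₎ = 43.5.

(40.0, 43.5)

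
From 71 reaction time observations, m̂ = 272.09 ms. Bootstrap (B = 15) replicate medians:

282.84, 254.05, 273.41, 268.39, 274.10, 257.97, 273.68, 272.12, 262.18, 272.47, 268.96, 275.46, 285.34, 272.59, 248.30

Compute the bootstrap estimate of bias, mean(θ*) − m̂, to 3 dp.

bias = −2.633

mean(θ*) = (282.84 + 254.05 + 273.41 + 268.39 + 274.10 + 257.97 + 273.68 + 272.12 + 262.18 + 272.47 + 268.96 + 275.46 + 285.34 + 272.59 + 248.30) / 15 = 269.4573
bias = 269.4573 − 272.09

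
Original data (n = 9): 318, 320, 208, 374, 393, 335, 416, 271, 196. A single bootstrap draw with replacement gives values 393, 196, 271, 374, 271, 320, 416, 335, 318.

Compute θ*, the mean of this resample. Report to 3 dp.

θ* = 321.556

Mean = (393 + 196 + 271 + 374 + 271 + 320 + 416 + 335 + 318) / 9 = 2894.0 / 9 = 321.556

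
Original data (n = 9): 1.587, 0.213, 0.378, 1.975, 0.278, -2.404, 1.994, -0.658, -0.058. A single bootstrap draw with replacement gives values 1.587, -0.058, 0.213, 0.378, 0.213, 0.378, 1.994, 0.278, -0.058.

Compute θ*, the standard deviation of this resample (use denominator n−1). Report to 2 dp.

θ* = 0.73

Mean = 0.5472; sum of squared deviations = 4.2601
s² = 4.2601 / 8 = 0.5325
s = √0.5325 = 0.73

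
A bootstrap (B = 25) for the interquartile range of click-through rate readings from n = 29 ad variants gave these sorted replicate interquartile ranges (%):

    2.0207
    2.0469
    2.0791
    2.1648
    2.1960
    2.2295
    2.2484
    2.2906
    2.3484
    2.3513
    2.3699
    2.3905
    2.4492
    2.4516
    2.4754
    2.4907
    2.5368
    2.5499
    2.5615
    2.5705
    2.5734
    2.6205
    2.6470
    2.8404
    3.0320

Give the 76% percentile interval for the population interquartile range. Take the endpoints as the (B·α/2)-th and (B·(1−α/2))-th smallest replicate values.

α = 0.24; lower rank = 25 × 0.120 = 3; upper rank = 25 × 0.880 = 22.
The 3rd smallest replicate is 2.0791; the 22nd is 2.6205.

(2.0791, 2.6205)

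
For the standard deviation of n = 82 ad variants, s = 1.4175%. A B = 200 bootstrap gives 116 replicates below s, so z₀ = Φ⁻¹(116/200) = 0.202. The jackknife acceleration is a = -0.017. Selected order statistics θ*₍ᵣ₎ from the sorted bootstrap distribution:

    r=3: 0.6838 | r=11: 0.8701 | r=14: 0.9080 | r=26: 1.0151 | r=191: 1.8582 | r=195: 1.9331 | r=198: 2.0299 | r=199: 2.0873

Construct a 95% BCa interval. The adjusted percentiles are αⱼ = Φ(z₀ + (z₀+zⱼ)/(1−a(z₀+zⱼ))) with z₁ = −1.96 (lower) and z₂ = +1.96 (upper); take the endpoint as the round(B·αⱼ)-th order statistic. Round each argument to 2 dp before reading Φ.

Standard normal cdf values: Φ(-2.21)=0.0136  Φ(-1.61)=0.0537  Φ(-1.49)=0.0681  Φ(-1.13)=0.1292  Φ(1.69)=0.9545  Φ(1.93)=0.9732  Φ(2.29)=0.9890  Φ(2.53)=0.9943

(0.8701, 2.0299)

Lower: z₀ + z₁ = 0.202 + (-1.960) = -1.758; 1 − a(z₀+z₁) = 1 − (-0.017)(-1.758) = 0.9701; argument = 0.202 + (-1.758)/0.9701 = -1.6102 → -1.61.
α₁ = Φ(-1.61) = 0.0537; rank = round(200 × 0.0537) = 11; θ*₍11₎ = 0.8701.
Upper: z₀ + z₂ = 2.162; 1 − a(z₀+z₂) = 1.0368; argument = 2.2874 → 2.29; α₂ = 0.9890; rank = 198; θ*₍198₎ = 2.0299.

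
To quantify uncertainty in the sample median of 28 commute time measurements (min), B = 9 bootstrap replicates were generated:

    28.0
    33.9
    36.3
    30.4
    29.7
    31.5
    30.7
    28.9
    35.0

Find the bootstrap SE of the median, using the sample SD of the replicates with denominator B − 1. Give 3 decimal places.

Bootstrap SE is the standard deviation of the 9 replicate medians.
Mean of replicates: (28.0 + 33.9 + 36.3 + 30.4 + 29.7 + 31.5 + 30.7 + 28.9 + 35.0) / 9 = 284.4000 / 9 = 31.6000
Sum of squared deviations: (−3.6000)² + (+2.3000)² + (+4.7000)² + (−1.2000)² + (−1.9000)² + (−0.1000)² + (−0.9000)² + (−2.7000)² + (+3.4000)² = 65.0600
Variance = 65.0600 / 8 = 8.1325
SE* = √8.1325

SE* = 2.852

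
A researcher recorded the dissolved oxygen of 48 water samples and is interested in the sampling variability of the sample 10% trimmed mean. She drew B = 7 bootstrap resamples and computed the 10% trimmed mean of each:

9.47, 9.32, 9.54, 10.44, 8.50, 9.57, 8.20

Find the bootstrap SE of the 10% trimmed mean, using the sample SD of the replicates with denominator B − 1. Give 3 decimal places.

Bootstrap SE is the standard deviation of the 7 replicate 10% trimmed means.
Mean of replicates: (9.47 + 9.32 + 9.54 + 10.44 + 8.50 + 9.57 + 8.20) / 7 = 65.0400 / 7 = 9.2914
Sum of squared deviations: (+0.1786)² + (+0.0286)² + (+0.2486)² + (+1.1486)² + (−0.7914)² + (+0.2786)² + (−1.0914)² = 3.3089
Variance = 3.3089 / 6 = 0.5515
SE* = √0.5515

SE* = 0.743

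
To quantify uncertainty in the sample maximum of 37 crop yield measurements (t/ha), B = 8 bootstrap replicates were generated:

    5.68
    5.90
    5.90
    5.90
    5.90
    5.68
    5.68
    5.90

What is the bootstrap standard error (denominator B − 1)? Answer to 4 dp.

SE* = 0.1139

Bootstrap SE is the standard deviation of the 8 replicate maximums.
Mean of replicates: (5.68 + 5.90 + 5.90 + 5.90 + 5.90 + 5.68 + 5.68 + 5.90) / 8 = 46.540000 / 8 = 5.817500
Sum of squared deviations: (−0.137500)² + (+0.082500)² + (+0.082500)² + (+0.082500)² + (+0.082500)² + (−0.137500)² + (−0.137500)² + (+0.082500)² = 0.090750
Variance = 0.090750 / 7 = 0.012964
SE* = √0.012964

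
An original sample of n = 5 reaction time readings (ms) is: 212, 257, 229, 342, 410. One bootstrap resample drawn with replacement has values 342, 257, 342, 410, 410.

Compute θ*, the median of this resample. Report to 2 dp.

θ* = 342.00

Sorted: 257, 342, 342, 410, 410
Median = middle value = 342.00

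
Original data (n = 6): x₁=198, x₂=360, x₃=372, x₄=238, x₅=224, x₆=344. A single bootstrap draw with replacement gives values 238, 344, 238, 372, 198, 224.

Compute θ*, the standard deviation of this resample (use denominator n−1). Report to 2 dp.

Mean = 269.0000; sum of squared deviations = 25222.0000
s² = 25222.0000 / 5 = 5044.4000
s = √5044.4000 = 71.02

θ* = 71.02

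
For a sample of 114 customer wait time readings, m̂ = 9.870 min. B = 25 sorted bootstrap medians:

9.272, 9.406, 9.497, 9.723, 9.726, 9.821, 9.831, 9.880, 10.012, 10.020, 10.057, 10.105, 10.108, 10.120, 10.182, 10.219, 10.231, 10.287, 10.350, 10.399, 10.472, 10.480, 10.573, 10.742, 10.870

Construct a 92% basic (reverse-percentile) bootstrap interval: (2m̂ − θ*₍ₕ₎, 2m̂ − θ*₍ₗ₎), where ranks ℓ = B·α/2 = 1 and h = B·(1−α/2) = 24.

Percentile endpoints at ranks 1 and 24: θ*₍1₎ = 9.272, θ*₍24₎ = 10.742.
Basic interval reflects these around m̂:
  lower = 2 × 9.870 − 10.742 = 8.998
  upper = 2 × 9.870 − 9.272 = 10.468

(8.998, 10.468)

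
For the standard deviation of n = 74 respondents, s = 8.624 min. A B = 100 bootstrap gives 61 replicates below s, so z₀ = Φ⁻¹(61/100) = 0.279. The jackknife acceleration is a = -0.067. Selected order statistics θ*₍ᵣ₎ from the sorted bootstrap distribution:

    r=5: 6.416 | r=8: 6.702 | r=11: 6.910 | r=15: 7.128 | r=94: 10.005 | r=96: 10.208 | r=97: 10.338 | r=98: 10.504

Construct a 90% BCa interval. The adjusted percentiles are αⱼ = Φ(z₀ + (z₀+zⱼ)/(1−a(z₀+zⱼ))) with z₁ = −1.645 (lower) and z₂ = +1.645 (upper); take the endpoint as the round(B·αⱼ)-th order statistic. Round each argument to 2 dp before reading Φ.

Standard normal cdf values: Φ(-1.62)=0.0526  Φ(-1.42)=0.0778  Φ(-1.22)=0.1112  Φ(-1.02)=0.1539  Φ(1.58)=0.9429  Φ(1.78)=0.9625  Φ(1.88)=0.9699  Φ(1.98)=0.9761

(6.910, 10.504)

Lower: z₀ + z₁ = 0.279 + (-1.645) = -1.366; 1 − a(z₀+z₁) = 1 − (-0.067)(-1.366) = 0.9085; argument = 0.279 + (-1.366)/0.9085 = -1.2246 → -1.22.
α₁ = Φ(-1.22) = 0.1112; rank = round(100 × 0.1112) = 11; θ*₍11₎ = 6.910.
Upper: z₀ + z₂ = 1.924; 1 − a(z₀+z₂) = 1.1289; argument = 1.9833 → 1.98; α₂ = 0.9761; rank = 98; θ*₍98₎ = 10.504.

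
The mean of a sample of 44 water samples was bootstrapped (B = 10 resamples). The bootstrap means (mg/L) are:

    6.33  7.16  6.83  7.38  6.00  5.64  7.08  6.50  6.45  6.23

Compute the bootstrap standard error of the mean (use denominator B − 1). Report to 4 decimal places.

SE* = 0.5491

Bootstrap SE is the standard deviation of the 10 replicate means.
Mean of replicates: (6.33 + 7.16 + 6.83 + 7.38 + 6.00 + 5.64 + 7.08 + 6.50 + 6.45 + 6.23) / 10 = 65.60000 / 10 = 6.56000
Sum of squared deviations: (−0.23000)² + (+0.60000)² + (+0.27000)² + (+0.82000)² + (−0.56000)² + (−0.92000)² + (+0.52000)² + (−0.06000)² + (−0.11000)² + (−0.33000)² = 2.71320
Variance = 2.71320 / 9 = 0.30147
SE* = √0.30147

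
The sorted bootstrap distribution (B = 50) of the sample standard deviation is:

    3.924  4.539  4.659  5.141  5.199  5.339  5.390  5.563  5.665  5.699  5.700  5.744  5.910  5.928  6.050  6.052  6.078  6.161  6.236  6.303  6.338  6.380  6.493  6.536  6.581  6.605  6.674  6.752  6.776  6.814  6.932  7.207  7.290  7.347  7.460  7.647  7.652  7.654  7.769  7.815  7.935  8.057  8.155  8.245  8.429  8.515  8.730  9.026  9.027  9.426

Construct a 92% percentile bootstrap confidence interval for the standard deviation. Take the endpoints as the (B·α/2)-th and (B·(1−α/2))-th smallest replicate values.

α = 0.08; lower rank = 50 × 0.040 = 2; upper rank = 50 × 0.960 = 48.
The 2nd smallest replicate is 4.539; the 48th is 9.026.

(4.539, 9.026)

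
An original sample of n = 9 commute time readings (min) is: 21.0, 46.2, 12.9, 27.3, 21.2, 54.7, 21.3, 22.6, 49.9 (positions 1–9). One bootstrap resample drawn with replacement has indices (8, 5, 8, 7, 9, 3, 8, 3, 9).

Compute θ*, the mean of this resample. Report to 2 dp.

Resample values: 22.6, 21.2, 22.6, 21.3, 49.9, 12.9, 22.6, 12.9, 49.9.
Mean = (22.6 + 21.2 + 22.6 + 21.3 + 49.9 + 12.9 + 22.6 + 12.9 + 49.9) / 9 = 235.90 / 9 = 26.21

θ* = 26.21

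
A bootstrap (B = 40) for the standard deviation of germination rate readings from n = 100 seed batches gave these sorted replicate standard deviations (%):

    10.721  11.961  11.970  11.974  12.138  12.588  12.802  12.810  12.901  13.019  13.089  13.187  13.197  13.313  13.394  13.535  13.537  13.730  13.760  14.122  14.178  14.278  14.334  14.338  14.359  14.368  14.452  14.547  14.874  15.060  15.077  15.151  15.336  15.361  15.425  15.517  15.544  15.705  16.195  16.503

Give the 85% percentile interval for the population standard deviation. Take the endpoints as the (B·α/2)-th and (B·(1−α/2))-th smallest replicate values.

(11.970, 15.544)

α = 0.15; lower rank = 40 × 0.075 = 3; upper rank = 40 × 0.925 = 37.
The 3rd smallest replicate is 11.970; the 37th is 15.544.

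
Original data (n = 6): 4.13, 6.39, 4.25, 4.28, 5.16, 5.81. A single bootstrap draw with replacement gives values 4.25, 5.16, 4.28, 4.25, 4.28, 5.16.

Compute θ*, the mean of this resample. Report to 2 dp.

θ* = 4.56

Mean = (4.25 + 5.16 + 4.28 + 4.25 + 4.28 + 5.16) / 6 = 27.380 / 6 = 4.56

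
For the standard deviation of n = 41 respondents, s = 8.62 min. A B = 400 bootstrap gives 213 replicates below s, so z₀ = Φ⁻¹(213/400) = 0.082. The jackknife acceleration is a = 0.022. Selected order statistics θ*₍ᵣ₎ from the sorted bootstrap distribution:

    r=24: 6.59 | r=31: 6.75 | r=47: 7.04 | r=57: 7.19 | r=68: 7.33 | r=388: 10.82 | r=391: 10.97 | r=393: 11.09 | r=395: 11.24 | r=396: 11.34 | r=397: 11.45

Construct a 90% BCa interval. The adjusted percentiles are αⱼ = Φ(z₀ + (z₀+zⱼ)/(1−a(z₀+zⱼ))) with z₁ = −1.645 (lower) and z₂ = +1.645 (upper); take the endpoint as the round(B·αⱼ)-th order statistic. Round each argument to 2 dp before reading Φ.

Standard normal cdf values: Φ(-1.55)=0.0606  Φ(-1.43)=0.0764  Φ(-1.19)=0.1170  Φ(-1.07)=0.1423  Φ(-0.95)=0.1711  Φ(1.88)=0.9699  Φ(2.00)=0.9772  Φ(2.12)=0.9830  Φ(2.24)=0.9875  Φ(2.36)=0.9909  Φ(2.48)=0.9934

(6.75, 10.82)

Lower: z₀ + z₁ = 0.082 + (-1.645) = -1.563; 1 − a(z₀+z₁) = 1 − (0.022)(-1.563) = 1.0344; argument = 0.082 + (-1.563)/1.0344 = -1.4290 → -1.43.
α₁ = Φ(-1.43) = 0.0764; rank = round(400 × 0.0764) = 31; θ*₍31₎ = 6.75.
Upper: z₀ + z₂ = 1.727; 1 − a(z₀+z₂) = 0.9620; argument = 1.8772 → 1.88; α₂ = 0.9699; rank = 388; θ*₍388₎ = 10.82.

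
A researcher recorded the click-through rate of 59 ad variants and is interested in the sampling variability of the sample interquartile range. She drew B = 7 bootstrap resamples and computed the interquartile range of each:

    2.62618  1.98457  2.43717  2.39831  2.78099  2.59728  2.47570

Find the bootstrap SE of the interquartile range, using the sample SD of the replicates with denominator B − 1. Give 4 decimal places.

Bootstrap SE is the standard deviation of the 7 replicate interquartile ranges.
Mean of replicates: (2.62618 + 1.98457 + 2.43717 + 2.39831 + 2.78099 + 2.59728 + 2.47570) / 7 = 17.300200 / 7 = 2.471457
Sum of squared deviations: (+0.154723)² + (−0.486887)² + (−0.034287)² + (−0.073147)² + (+0.309533)² + (+0.125823)² + (+0.004243)² = 0.379184
Variance = 0.379184 / 6 = 0.063197
SE* = √0.063197

SE* = 0.2514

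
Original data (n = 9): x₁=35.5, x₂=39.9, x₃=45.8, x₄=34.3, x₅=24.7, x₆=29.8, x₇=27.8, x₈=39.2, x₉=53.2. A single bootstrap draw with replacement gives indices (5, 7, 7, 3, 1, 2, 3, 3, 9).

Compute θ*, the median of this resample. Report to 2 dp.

θ* = 39.90

Resample values: 24.7, 27.8, 27.8, 45.8, 35.5, 39.9, 45.8, 45.8, 53.2.
Sorted: 24.7, 27.8, 27.8, 35.5, 39.9, 45.8, 45.8, 45.8, 53.2
Median = middle value = 39.90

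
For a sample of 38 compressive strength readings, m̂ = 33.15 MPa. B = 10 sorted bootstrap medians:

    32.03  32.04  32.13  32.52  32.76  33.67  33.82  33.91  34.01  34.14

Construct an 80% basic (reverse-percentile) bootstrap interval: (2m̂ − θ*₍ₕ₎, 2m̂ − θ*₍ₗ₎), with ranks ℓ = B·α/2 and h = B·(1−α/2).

(32.29, 34.27)

Percentile endpoints at ranks 1 and 9: θ*₍1₎ = 32.03, θ*₍9₎ = 34.01.
Basic interval reflects these around m̂:
  lower = 2 × 33.15 − 34.01 = 32.29
  upper = 2 × 33.15 − 32.03 = 34.27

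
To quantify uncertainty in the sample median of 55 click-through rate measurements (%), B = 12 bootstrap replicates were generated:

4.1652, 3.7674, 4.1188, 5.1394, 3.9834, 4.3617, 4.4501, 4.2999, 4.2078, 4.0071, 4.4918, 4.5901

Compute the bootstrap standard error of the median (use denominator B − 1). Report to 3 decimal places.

Bootstrap SE is the standard deviation of the 12 replicate medians.
Mean of replicates: (4.1652 + 3.7674 + 4.1188 + 5.1394 + 3.9834 + 4.3617 + 4.4501 + 4.2999 + 4.2078 + 4.0071 + 4.4918 + 4.5901) / 12 = 51.58270 / 12 = 4.29856
Sum of squared deviations: (−0.13336)² + (−0.53116)² + (−0.17976)² + (+0.84084)² + (−0.31516)² + (+0.06314)² + (+0.15154)² + (+0.00134)² + (−0.09076)² + (−0.29146)² + (+0.19324)² + (+0.29154)² = 1.38104
Variance = 1.38104 / 11 = 0.12555
SE* = √0.12555

SE* = 0.354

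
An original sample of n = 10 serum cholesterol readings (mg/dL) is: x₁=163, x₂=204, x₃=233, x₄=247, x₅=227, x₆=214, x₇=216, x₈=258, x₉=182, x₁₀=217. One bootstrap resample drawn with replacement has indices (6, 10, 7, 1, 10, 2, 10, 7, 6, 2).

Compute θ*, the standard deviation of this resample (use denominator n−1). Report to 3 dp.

θ* = 16.665

Resample values: 214, 217, 216, 163, 217, 204, 217, 216, 214, 204.
Mean = 208.2000; sum of squared deviations = 2499.6000
s² = 2499.6000 / 9 = 277.7333
s = √277.7333 = 16.665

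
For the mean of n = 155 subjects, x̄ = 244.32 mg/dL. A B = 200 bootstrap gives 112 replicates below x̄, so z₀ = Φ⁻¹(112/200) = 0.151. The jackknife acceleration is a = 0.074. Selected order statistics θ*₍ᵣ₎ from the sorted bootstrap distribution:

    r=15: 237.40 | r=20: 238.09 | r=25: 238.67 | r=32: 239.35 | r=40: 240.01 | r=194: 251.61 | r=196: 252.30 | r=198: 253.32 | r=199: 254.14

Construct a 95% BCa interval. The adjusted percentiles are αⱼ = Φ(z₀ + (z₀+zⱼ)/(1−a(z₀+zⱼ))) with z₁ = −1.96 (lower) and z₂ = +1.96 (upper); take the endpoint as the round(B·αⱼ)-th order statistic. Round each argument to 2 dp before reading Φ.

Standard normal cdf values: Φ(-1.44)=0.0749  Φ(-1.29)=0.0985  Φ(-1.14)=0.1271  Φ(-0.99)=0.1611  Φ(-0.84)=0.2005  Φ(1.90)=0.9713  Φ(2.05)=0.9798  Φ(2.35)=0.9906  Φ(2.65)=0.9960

Lower: z₀ + z₁ = 0.151 + (-1.960) = -1.809; 1 − a(z₀+z₁) = 1 − (0.074)(-1.809) = 1.1339; argument = 0.151 + (-1.809)/1.1339 = -1.4444 → -1.44.
α₁ = Φ(-1.44) = 0.0749; rank = round(200 × 0.0749) = 15; θ*₍15₎ = 237.40.
Upper: z₀ + z₂ = 2.111; 1 − a(z₀+z₂) = 0.8438; argument = 2.6528 → 2.65; α₂ = 0.9960; rank = 199; θ*₍199₎ = 254.14.

(237.40, 254.14)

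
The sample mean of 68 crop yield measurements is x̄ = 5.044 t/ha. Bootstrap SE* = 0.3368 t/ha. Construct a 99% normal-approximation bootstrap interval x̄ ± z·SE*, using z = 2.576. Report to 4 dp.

Margin = 2.576 × 0.3368 = 0.86760
Interval: 5.044 ± 0.86760

(4.1764, 5.9116)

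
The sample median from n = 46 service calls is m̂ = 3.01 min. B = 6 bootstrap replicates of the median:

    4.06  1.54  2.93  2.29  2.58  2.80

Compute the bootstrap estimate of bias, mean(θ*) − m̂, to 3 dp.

mean(θ*) = (4.06 + 1.54 + 2.93 + 2.29 + 2.58 + 2.80) / 6 = 2.7000
bias = 2.7000 − 3.01

bias = −0.310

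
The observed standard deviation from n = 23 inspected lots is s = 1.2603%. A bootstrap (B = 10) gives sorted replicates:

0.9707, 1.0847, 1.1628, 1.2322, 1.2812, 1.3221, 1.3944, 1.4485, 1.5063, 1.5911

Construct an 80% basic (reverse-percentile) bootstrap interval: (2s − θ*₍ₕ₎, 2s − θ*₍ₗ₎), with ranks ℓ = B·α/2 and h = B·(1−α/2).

Percentile endpoints at ranks 1 and 9: θ*₍1₎ = 0.9707, θ*₍9₎ = 1.5063.
Basic interval reflects these around s:
  lower = 2 × 1.2603 − 1.5063 = 1.0143
  upper = 2 × 1.2603 − 0.9707 = 1.5499

(1.0143, 1.5499)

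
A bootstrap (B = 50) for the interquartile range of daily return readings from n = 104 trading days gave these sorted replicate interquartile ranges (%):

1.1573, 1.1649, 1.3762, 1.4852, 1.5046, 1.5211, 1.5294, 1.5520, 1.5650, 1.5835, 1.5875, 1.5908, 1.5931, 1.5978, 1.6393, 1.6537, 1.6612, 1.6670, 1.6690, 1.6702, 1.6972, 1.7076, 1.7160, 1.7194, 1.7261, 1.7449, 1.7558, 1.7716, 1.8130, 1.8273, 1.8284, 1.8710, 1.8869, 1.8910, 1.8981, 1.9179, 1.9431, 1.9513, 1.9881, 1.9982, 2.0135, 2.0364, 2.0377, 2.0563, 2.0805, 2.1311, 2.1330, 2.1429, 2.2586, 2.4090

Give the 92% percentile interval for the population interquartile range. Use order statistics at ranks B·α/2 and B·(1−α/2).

α = 0.08; lower rank = 50 × 0.040 = 2; upper rank = 50 × 0.960 = 48.
The 2nd smallest replicate is 1.1649; the 48th is 2.1429.

(1.1649, 2.1429)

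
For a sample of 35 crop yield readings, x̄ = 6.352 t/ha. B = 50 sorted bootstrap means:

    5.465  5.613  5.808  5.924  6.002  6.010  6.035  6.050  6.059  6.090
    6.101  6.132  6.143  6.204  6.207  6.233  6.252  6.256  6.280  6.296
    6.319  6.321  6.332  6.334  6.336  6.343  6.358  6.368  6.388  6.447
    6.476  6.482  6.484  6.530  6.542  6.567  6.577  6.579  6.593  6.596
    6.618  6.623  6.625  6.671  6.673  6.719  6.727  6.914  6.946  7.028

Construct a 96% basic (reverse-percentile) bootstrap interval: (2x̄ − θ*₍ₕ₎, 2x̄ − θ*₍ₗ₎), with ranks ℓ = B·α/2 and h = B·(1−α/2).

Percentile endpoints at ranks 1 and 49: θ*₍1₎ = 5.465, θ*₍49₎ = 6.946.
Basic interval reflects these around x̄:
  lower = 2 × 6.352 − 6.946 = 5.758
  upper = 2 × 6.352 − 5.465 = 7.239

(5.758, 7.239)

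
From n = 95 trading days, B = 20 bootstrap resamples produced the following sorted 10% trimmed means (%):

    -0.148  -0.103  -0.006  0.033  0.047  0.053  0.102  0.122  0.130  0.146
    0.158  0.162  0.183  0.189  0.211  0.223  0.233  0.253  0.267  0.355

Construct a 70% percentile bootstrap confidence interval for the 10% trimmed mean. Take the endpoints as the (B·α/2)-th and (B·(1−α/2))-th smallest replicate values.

α = 0.30; lower rank = 20 × 0.150 = 3; upper rank = 20 × 0.850 = 17.
The 3rd smallest replicate is -0.006; the 17th is 0.233.

(-0.006, 0.233)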